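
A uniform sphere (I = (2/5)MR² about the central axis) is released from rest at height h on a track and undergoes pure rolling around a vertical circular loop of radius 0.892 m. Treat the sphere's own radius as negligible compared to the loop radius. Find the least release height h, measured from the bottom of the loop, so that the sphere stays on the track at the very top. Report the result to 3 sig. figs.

For this body I = (2/5)MR², i.e. k = I/(MR²) = 0.4.
At the top, contact is just lost when gravity alone supplies the centripetal force: Mg = Mv_top²/r, i.e. v_top² = gr.
With ω = v/R, the kinetic energy at speed v is ½(1+k)Mv² = (7/10)Mv².
Energy conservation from release (height h) to the top (height 2r): Mgh = Mg(2r) + (7/10)M·gr.
Thus h_min = 2r + (1+k)r/2 = r(2 + 1.4/2) = 0.892 × 2.7 ≈ 2.41 m.

h_min ≈ 2.41 m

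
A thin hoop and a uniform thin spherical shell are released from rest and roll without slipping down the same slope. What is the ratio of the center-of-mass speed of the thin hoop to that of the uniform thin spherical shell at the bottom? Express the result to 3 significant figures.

v_ratio ≈ 0.913

Each satisfies Mgh = ½(1+k)Mv² with k = I/(MR²), so v ∝ 1/√(1+k).
For the thin hoop k = 1; for the uniform thin spherical shell k = 2/3.
v₁/v₂ = √((1+k₂)/(1+k₁)) = √(1.667/2) ≈ 0.913.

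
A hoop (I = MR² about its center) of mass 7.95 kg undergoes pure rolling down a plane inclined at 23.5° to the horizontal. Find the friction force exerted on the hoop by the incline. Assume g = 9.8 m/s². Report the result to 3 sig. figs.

f ≈ 15.5 N

With I = MR², the ratio k = I/(MR²) is 1.
Translational: Mg sinθ − f = Ma. Rotational about the CM: fR = Iα = kMRa, so f = kMa.
Combining, a = g sinθ/(1+k) and f = kMa = kMg sinθ/(1+k).
f = 1 × 7.95 × 9.8 × sin23.5° / 2 ≈ 15.5 N.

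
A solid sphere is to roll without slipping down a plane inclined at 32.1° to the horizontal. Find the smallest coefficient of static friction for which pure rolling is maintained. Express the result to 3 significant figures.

Here I = (2/5)MR², so the shape factor k = I/(MR²) = 0.4.
Translational: Mg sinθ − f = Ma. Rotational about the CM: fR = Iα = kMRa, so f = kMa.
These give a = g sinθ/(1+k) and the required friction f = kMg sinθ/(1+k).
The normal force is N = Mg cosθ, so μ_min = f/N = k tanθ/(1+k).
μ_min = 0.4 × tan32.1° / 1.4 ≈ 0.179.

μ_min ≈ 0.179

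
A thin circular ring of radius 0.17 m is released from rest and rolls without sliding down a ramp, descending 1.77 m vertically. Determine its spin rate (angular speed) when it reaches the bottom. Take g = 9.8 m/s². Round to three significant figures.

With I = MR², the ratio k = I/(MR²) is 1.
Pure rolling means v = ωR; then KE = ½Mv² + ½I(v/R)² = ½(1+k)Mv² = Mv².
Energy conservation Mgh = ½(1+k)Mv² gives v = √(2gh/(1+k)) = √(2 × 9.8 × 1.77 / 2) = 4.165 m/s.
Then ω = v/R = 4.165 / 0.17 ≈ 24.5 rad/s.

ω ≈ 24.5 rad/s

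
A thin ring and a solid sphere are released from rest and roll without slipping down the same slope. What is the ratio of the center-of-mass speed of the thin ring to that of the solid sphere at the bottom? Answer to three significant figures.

Each satisfies Mgh = ½(1+k)Mv² with k = I/(MR²), so v ∝ 1/√(1+k).
For the thin ring k = 1; for the solid sphere k = 0.4.
v₁/v₂ = √((1+k₂)/(1+k₁)) = √(1.4/2) ≈ 0.837.

v_ratio ≈ 0.837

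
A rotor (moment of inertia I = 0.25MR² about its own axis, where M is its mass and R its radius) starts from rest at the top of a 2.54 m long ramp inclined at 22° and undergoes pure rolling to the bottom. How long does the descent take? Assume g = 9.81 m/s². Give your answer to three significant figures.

t ≈ 1.31 s

The moment of inertia is 0.25MR², giving k ≡ I/(MR²) = 0.25.
Newton's second law down the slope: Mg sinθ − f = Ma. The torque equation fR = Iα (with α = a/R) gives f = kMa.
Hence a = g sinθ/(1+k) = 9.81×sin22°/1.25 = 2.94 m/s².
Starting from rest, L = ½at², so t = √(2L/a) = √(2×2.54/2.94) ≈ 1.31 s.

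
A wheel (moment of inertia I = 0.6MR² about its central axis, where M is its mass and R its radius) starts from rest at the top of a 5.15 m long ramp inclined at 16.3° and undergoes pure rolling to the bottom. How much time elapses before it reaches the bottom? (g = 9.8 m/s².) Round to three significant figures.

Here I = 0.6MR², so the shape factor k = I/(MR²) = 0.6.
Newton's second law down the slope: Mg sinθ − f = Ma. The torque equation fR = Iα (with α = a/R) gives f = kMa.
Hence a = g sinθ/(1+k) = 9.8×sin16.3°/1.6 = 1.719 m/s².
With constant a from rest, t = √(2L/a) = √(2·5.15/1.719) ≈ 2.45 s.

t ≈ 2.45 s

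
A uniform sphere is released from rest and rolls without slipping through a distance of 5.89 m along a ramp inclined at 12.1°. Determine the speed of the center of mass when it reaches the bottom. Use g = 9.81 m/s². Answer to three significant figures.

v ≈ 4.16 m/s

Here I = (2/5)MR², so the shape factor k = I/(MR²) = 0.4.
Rolling without slipping gives ω = v/R, so the total kinetic energy is ½Mv² + ½Iω² = ½(1+k)Mv² = (7/10)Mv².
The vertical drop is h = L sinθ = 5.89 × sin12.1° = 1.235 m.
Setting Mgh = (7/10)Mv² gives v = √(2gh/(1+k)) = √(2·9.81·1.235/1.4) ≈ 4.16 m/s.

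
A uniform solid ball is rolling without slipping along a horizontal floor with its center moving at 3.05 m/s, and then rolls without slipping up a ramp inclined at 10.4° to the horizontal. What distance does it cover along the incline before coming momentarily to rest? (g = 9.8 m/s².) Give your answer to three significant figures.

Here I = (2/5)MR², so the shape factor k = I/(MR²) = 0.4.
Rolling without slipping gives ω = v/R, so the total kinetic energy is ½Mv² + ½Iω² = ½(1+k)Mv² = (7/10)Mv².
Setting this equal to Mgh gives the vertical rise h = (1+k)v₀²/(2g) = 1.4×3.05²/(2×9.8) = 0.6645 m.
The distance along the slope is d = h/sinθ = 0.6645/sin10.4° ≈ 3.68 m.

d ≈ 3.68 m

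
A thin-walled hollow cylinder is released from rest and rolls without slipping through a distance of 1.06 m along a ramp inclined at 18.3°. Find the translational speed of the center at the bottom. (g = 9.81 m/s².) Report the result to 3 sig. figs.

v ≈ 1.81 m/s

Here I = MR², so the shape factor k = I/(MR²) = 1.
Since it rolls without slipping, ω = v/R and KE = ½Mv² + ½Iω² = ½(1+k)Mv² = Mv².
The vertical drop is h = L sinθ = 1.06 × sin18.3° = 0.3328 m.
Setting Mgh = Mv² gives v = √(2gh/(1+k)) = √(2·9.81·0.3328/2) ≈ 1.81 m/s.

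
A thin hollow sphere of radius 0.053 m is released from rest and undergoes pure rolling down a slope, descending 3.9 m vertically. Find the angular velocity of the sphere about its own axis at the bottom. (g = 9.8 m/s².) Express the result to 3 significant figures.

ω ≈ 128 rad/s

The moment of inertia is (2/3)MR², giving k ≡ I/(MR²) = 2/3.
Since it rolls without slipping, ω = v/R and KE = ½Mv² + ½Iω² = ½(1+k)Mv² = (5/6)Mv².
Energy conservation Mgh = ½(1+k)Mv² gives v = √(2gh/(1+k)) = √(2 × 9.8 × 3.9 / 1.667) = 6.772 m/s.
Then ω = v/R = 6.772 / 0.053 ≈ 128 rad/s.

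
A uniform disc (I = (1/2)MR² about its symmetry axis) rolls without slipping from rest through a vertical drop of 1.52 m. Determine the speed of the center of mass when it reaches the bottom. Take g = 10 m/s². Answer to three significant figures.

v ≈ 4.50 m/s

For this body I = (1/2)MR², i.e. k = I/(MR²) = 0.5.
Pure rolling means v = ωR; then KE = ½Mv² + ½I(v/R)² = ½(1+k)Mv² = (3/4)Mv².
Setting Mgh = (3/4)Mv² gives v = √(2gh/(1+k)) = √(2·10·1.52/1.5) ≈ 4.50 m/s.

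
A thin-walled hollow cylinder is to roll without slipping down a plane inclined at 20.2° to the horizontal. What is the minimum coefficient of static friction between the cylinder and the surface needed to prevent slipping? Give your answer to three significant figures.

The moment of inertia is MR², giving k ≡ I/(MR²) = 1.
Translational: Mg sinθ − f = Ma. Rotational about the CM: fR = Iα = kMRa, so f = kMa.
These give a = g sinθ/(1+k) and the required friction f = kMg sinθ/(1+k).
With N = Mg cosθ, the no-slip condition f ≤ μN gives μ_min = f/N = k tanθ/(1+k).
μ_min = 1 × tan20.2° / 2 ≈ 0.184.

μ_min ≈ 0.184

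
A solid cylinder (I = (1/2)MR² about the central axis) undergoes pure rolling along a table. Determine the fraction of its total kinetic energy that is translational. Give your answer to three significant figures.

fraction ≈ 0.667

Here I = (1/2)MR², so the shape factor k = I/(MR²) = 0.5.
Since ω = v/R, the translational part is ½Mv² and the rotational part is ½I(v/R)² = ½kMv²; the total is ½(1+k)Mv².
The translational fraction is therefore 1/(1+k) = 1/1.5 ≈ 0.667.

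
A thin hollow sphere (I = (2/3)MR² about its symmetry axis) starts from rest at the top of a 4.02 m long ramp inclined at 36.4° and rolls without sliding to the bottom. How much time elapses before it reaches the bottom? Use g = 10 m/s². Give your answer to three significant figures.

With I = (2/3)MR², the ratio k = I/(MR²) is 2/3.
Newton's second law down the slope: Mg sinθ − f = Ma. The torque equation fR = Iα (with α = a/R) gives f = kMa.
Hence a = g sinθ/(1+k) = 10×sin36.4°/1.667 = 3.561 m/s².
With constant a from rest, t = √(2L/a) = √(2·4.02/3.561) ≈ 1.50 s.

t ≈ 1.50 s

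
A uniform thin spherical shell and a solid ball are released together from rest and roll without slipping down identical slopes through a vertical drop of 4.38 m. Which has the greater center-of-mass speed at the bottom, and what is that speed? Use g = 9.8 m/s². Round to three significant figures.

the solid ball, at v ≈ 7.83 m/s

For rolling without slipping, Mgh = ½(1+k)Mv² where k = I/(MR²), so v = √(2gh/(1+k)).
Uniform thin spherical shell: k = 2/3, giving v = √(2×9.8×4.38/1.667) = 7.177 m/s.
Solid ball: k = 0.4, giving v = √(2×9.8×4.38/1.4) = 7.831 m/s.
The smaller k wins: the solid ball, at ≈ 7.83 m/s.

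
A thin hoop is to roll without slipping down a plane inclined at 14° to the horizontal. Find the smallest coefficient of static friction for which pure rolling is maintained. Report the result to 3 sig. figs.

Here I = MR², so the shape factor k = I/(MR²) = 1.
Translational: Mg sinθ − f = Ma. Rotational about the CM: fR = Iα = kMRa, so f = kMa.
These give a = g sinθ/(1+k) and the required friction f = kMg sinθ/(1+k).
With N = Mg cosθ, the no-slip condition f ≤ μN gives μ_min = f/N = k tanθ/(1+k).
μ_min = 1 × tan14° / 2 ≈ 0.125.

μ_min ≈ 0.125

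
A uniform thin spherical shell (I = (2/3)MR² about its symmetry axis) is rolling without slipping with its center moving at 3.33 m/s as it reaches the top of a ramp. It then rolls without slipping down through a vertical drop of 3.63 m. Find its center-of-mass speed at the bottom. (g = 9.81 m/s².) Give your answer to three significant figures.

The moment of inertia is (2/3)MR², giving k ≡ I/(MR²) = 2/3.
Rolling without slipping gives ω = v/R, so the total kinetic energy is ½Mv² + ½Iω² = ½(1+k)Mv² = (5/6)Mv².
Conserving energy between top and bottom: (5/6)Mv² = (5/6)Mv₀² + Mgh, hence v² = v₀² + 2gh/(1+k).
v = √(3.33² + 2×9.81×3.63/1.667) = √53.82 ≈ 7.34 m/s.

v ≈ 7.34 m/s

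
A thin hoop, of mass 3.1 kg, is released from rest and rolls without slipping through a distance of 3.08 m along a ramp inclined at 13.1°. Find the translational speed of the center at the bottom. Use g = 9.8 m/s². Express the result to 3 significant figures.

Here I = MR², so the shape factor k = I/(MR²) = 1.
The rolling condition ω = v/R makes the rotational term ½I(v/R)² = ½kMv², so KE_total = ½(1+k)Mv² = Mv².
The vertical drop is h = L sinθ = 3.08 × sin13.1° = 0.6981 m.
Setting Mgh = Mv² gives v = √(2gh/(1+k)) = √(2·9.8·0.6981/2) ≈ 2.62 m/s.

v ≈ 2.62 m/s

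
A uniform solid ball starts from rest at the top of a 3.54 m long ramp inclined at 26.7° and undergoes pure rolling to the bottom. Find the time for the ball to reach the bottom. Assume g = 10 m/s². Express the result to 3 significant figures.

t ≈ 1.49 s

Here I = (2/5)MR², so the shape factor k = I/(MR²) = 0.4.
Along the incline Mg sinθ − f = Ma, and torque about the center fR = Iα = kMR²(a/R) gives f = kMa.
Hence a = g sinθ/(1+k) = 10×sin26.7°/1.4 = 3.209 m/s².
Starting from rest, L = ½at², so t = √(2L/a) = √(2×3.54/3.209) ≈ 1.49 s.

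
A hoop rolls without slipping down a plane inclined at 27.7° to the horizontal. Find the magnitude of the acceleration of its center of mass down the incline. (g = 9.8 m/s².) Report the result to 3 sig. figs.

a ≈ 2.28 m/s²

With I = MR², the ratio k = I/(MR²) is 1.
Translational: Mg sinθ − f = Ma. Rotational about the CM: fR = Iα = kMRa, so f = kMa.
Eliminating f: Mg sinθ = (1+k)Ma, so a = g sinθ/(1+k) = 9.8 × sin27.7° / 2 ≈ 2.28 m/s².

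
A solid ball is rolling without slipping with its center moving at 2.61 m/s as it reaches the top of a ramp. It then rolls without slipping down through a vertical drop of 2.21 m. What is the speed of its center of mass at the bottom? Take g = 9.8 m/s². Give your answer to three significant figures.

v ≈ 6.14 m/s

With I = (2/5)MR², the ratio k = I/(MR²) is 0.4.
Since it rolls without slipping, ω = v/R and KE = ½Mv² + ½Iω² = ½(1+k)Mv² = (7/10)Mv².
Energy conservation: (7/10)Mv₀² + Mgh = (7/10)Mv², so v² = v₀² + 2gh/(1+k).
v = √(2.61² + 2×9.8×2.21/1.4) = √37.75 ≈ 6.14 m/s.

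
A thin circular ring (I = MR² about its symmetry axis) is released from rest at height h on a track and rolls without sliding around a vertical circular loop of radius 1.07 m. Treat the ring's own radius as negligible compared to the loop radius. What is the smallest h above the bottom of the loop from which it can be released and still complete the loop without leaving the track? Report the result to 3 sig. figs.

With I = MR², the ratio k = I/(MR²) is 1.
At the top of the loop, the minimum-contact condition is Mg = Mv_top²/r, so v_top² = gr.
With ω = v/R, the kinetic energy at speed v is ½(1+k)Mv² = Mv².
Energy conservation from release (height h) to the top (height 2r): Mgh = Mg(2r) + M·gr.
Thus h_min = 2r + (1+k)r/2 = r(2 + 2/2) = 1.07 × 3 ≈ 3.21 m.

h_min ≈ 3.21 m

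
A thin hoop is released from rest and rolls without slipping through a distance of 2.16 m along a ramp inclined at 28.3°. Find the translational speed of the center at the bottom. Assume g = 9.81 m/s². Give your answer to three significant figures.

v ≈ 3.17 m/s

For this body I = MR², i.e. k = I/(MR²) = 1.
Since it rolls without slipping, ω = v/R and KE = ½Mv² + ½Iω² = ½(1+k)Mv² = Mv².
The vertical drop is h = L sinθ = 2.16 × sin28.3° = 1.024 m.
Setting Mgh = Mv² gives v = √(2gh/(1+k)) = √(2·9.81·1.024/2) ≈ 3.17 m/s.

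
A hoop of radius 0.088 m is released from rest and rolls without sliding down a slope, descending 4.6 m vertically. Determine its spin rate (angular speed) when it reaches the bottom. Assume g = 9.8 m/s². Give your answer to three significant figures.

The moment of inertia is MR², giving k ≡ I/(MR²) = 1.
The rolling condition ω = v/R makes the rotational term ½I(v/R)² = ½kMv², so KE_total = ½(1+k)Mv² = Mv².
Energy conservation Mgh = ½(1+k)Mv² gives v = √(2gh/(1+k)) = √(2 × 9.8 × 4.6 / 2) = 6.714 m/s.
Then ω = v/R = 6.714 / 0.088 ≈ 76.3 rad/s.

ω ≈ 76.3 rad/s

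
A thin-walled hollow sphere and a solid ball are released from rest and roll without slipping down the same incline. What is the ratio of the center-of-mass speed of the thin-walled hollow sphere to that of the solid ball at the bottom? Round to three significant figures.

Each satisfies Mgh = ½(1+k)Mv² with k = I/(MR²), so v ∝ 1/√(1+k).
For the thin-walled hollow sphere k = 2/3; for the solid ball k = 0.4.
v₁/v₂ = √((1+k₂)/(1+k₁)) = √(1.4/1.667) ≈ 0.917.

v_ratio ≈ 0.917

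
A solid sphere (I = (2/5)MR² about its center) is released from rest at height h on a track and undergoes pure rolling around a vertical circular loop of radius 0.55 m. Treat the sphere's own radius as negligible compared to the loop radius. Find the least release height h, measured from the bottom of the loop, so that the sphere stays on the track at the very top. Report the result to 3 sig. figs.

For this body I = (2/5)MR², i.e. k = I/(MR²) = 0.4.
At the top, contact is just lost when gravity alone supplies the centripetal force: Mg = Mv_top²/r, i.e. v_top² = gr.
With ω = v/R, the kinetic energy at speed v is ½(1+k)Mv² = (7/10)Mv².
Energy conservation from release (height h) to the top (height 2r): Mgh = Mg(2r) + (7/10)M·gr.
Thus h_min = 2r + (1+k)r/2 = r(2 + 1.4/2) = 0.55 × 2.7 ≈ 1.49 m.

h_min ≈ 1.49 m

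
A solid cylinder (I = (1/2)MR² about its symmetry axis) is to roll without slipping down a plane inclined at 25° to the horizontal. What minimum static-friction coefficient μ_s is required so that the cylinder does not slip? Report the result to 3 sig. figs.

μ_min ≈ 0.155

Here I = (1/2)MR², so the shape factor k = I/(MR²) = 0.5.
Newton's second law down the slope: Mg sinθ − f = Ma. The torque equation fR = Iα (with α = a/R) gives f = kMa.
These give a = g sinθ/(1+k) and the required friction f = kMg sinθ/(1+k).
The normal force is N = Mg cosθ, so μ_min = f/N = k tanθ/(1+k).
μ_min = 0.5 × tan25° / 1.5 ≈ 0.155.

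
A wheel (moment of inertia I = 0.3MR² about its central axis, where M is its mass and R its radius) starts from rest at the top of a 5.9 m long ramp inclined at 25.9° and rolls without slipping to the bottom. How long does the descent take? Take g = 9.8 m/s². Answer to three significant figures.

t ≈ 1.89 s

The moment of inertia is 0.3MR², giving k ≡ I/(MR²) = 0.3.
Newton's second law down the slope: Mg sinθ − f = Ma. The torque equation fR = Iα (with α = a/R) gives f = kMa.
Hence a = g sinθ/(1+k) = 9.8×sin25.9°/1.3 = 3.293 m/s².
With constant a from rest, t = √(2L/a) = √(2·5.9/3.293) ≈ 1.89 s.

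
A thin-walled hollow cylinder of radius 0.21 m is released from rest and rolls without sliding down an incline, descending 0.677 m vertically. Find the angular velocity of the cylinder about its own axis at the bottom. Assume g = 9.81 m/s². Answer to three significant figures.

For this body I = MR², i.e. k = I/(MR²) = 1.
Since it rolls without slipping, ω = v/R and KE = ½Mv² + ½Iω² = ½(1+k)Mv² = Mv².
Energy conservation Mgh = ½(1+k)Mv² gives v = √(2gh/(1+k)) = √(2 × 9.81 × 0.677 / 2) = 2.577 m/s.
The angular speed follows from ω = v/R = 2.577/0.21 ≈ 12.3 rad/s.

ω ≈ 12.3 rad/s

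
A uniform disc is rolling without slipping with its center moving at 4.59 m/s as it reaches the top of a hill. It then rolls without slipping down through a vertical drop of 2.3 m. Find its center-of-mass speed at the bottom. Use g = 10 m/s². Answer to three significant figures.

v ≈ 7.19 m/s

The moment of inertia is (1/2)MR², giving k ≡ I/(MR²) = 0.5.
Since it rolls without slipping, ω = v/R and KE = ½Mv² + ½Iω² = ½(1+k)Mv² = (3/4)Mv².
Conserving energy between top and bottom: (3/4)Mv² = (3/4)Mv₀² + Mgh, hence v² = v₀² + 2gh/(1+k).
v = √(4.59² + 2×10×2.3/1.5) = √51.73 ≈ 7.19 m/s.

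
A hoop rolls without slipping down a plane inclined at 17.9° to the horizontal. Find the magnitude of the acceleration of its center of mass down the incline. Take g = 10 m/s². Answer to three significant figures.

Here I = MR², so the shape factor k = I/(MR²) = 1.
Along the incline Mg sinθ − f = Ma, and torque about the center fR = Iα = kMR²(a/R) gives f = kMa.
Eliminating f: Mg sinθ = (1+k)Ma, so a = g sinθ/(1+k) = 10 × sin17.9° / 2 ≈ 1.54 m/s².

a ≈ 1.54 m/s²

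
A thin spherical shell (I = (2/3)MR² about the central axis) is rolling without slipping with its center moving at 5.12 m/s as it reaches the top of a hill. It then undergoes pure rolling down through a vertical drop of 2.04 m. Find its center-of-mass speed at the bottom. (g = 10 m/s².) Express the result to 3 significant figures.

v ≈ 7.12 m/s

With I = (2/3)MR², the ratio k = I/(MR²) is 2/3.
Since it rolls without slipping, ω = v/R and KE = ½Mv² + ½Iω² = ½(1+k)Mv² = (5/6)Mv².
Conserving energy between top and bottom: (5/6)Mv² = (5/6)Mv₀² + Mgh, hence v² = v₀² + 2gh/(1+k).
v = √(5.12² + 2×10×2.04/1.667) = √50.69 ≈ 7.12 m/s.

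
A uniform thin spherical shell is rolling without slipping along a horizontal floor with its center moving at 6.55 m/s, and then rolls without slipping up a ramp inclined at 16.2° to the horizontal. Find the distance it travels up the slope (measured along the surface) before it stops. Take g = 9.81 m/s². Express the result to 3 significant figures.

d ≈ 13.1 m

For this body I = (2/3)MR², i.e. k = I/(MR²) = 2/3.
The rolling condition ω = v/R makes the rotational term ½I(v/R)² = ½kMv², so KE_total = ½(1+k)Mv² = (5/6)Mv².
Setting this equal to Mgh gives the vertical rise h = (1+k)v₀²/(2g) = 1.667×6.55²/(2×9.81) = 3.644 m.
Along the incline, d = h/sinθ = 3.644/sin16.2° ≈ 13.1 m.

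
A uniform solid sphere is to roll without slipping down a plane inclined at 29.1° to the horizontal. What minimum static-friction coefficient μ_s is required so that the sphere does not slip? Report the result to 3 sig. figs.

For this body I = (2/5)MR², i.e. k = I/(MR²) = 0.4.
Newton's second law down the slope: Mg sinθ − f = Ma. The torque equation fR = Iα (with α = a/R) gives f = kMa.
These give a = g sinθ/(1+k) and the required friction f = kMg sinθ/(1+k).
The normal force is N = Mg cosθ, so μ_min = f/N = k tanθ/(1+k).
μ_min = 0.4 × tan29.1° / 1.4 ≈ 0.159.

μ_min ≈ 0.159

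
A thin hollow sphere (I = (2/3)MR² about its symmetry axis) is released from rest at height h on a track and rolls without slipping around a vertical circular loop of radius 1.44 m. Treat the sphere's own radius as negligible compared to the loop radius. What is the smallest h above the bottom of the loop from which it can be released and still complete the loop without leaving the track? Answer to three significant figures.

h_min ≈ 4.08 m

For this body I = (2/3)MR², i.e. k = I/(MR²) = 2/3.
At the top of the loop, the minimum-contact condition is Mg = Mv_top²/r, so v_top² = gr.
With ω = v/R, the kinetic energy at speed v is ½(1+k)Mv² = (5/6)Mv².
Energy conservation from release (height h) to the top (height 2r): Mgh = Mg(2r) + (5/6)M·gr.
Thus h_min = 2r + (1+k)r/2 = r(2 + 1.667/2) = 1.44 × 2.833 ≈ 4.08 m.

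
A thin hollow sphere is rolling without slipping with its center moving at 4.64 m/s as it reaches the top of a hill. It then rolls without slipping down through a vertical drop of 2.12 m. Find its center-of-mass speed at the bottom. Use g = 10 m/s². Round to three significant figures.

v ≈ 6.85 m/s

The moment of inertia is (2/3)MR², giving k ≡ I/(MR²) = 2/3.
Rolling without slipping gives ω = v/R, so the total kinetic energy is ½Mv² + ½Iω² = ½(1+k)Mv² = (5/6)Mv².
Conserving energy between top and bottom: (5/6)Mv² = (5/6)Mv₀² + Mgh, hence v² = v₀² + 2gh/(1+k).
v = √(4.64² + 2×10×2.12/1.667) = √46.97 ≈ 6.85 m/s.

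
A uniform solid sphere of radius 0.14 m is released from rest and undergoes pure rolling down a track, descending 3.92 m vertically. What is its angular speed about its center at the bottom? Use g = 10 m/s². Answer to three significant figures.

The moment of inertia is (2/5)MR², giving k ≡ I/(MR²) = 0.4.
Rolling without slipping gives ω = v/R, so the total kinetic energy is ½Mv² + ½Iω² = ½(1+k)Mv² = (7/10)Mv².
Energy conservation Mgh = ½(1+k)Mv² gives v = √(2gh/(1+k)) = √(2 × 10 × 3.92 / 1.4) = 7.483 m/s.
Then ω = v/R = 7.483 / 0.14 ≈ 53.5 rad/s.

ω ≈ 53.5 rad/s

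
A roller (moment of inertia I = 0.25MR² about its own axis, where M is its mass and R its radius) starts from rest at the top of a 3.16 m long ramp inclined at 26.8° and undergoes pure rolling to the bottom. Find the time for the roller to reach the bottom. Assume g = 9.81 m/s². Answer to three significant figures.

With I = 0.25MR², the ratio k = I/(MR²) is 0.25.
Translational: Mg sinθ − f = Ma. Rotational about the CM: fR = Iα = kMRa, so f = kMa.
Hence a = g sinθ/(1+k) = 9.81×sin26.8°/1.25 = 3.538 m/s².
With constant a from rest, t = √(2L/a) = √(2·3.16/3.538) ≈ 1.34 s.

t ≈ 1.34 s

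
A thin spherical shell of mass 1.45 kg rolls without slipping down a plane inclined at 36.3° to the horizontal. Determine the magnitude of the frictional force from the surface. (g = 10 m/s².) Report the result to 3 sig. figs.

f ≈ 3.43 N

Here I = (2/3)MR², so the shape factor k = I/(MR²) = 2/3.
Newton's second law down the slope: Mg sinθ − f = Ma. The torque equation fR = Iα (with α = a/R) gives f = kMa.
Combining, a = g sinθ/(1+k) and f = kMa = kMg sinθ/(1+k).
f = (2/3) × 1.45 × 10 × sin36.3° / 1.667 ≈ 3.43 N.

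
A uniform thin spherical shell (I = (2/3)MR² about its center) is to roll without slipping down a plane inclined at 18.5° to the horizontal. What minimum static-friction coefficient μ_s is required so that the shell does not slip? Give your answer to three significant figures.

μ_min ≈ 0.134

With I = (2/3)MR², the ratio k = I/(MR²) is 2/3.
Translational: Mg sinθ − f = Ma. Rotational about the CM: fR = Iα = kMRa, so f = kMa.
These give a = g sinθ/(1+k) and the required friction f = kMg sinθ/(1+k).
With N = Mg cosθ, the no-slip condition f ≤ μN gives μ_min = f/N = k tanθ/(1+k).
μ_min = (2/3) × tan18.5° / 1.667 ≈ 0.134.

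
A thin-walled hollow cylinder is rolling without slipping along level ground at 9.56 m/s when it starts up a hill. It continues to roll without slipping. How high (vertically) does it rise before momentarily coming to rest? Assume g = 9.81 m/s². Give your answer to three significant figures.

Here I = MR², so the shape factor k = I/(MR²) = 1.
The rolling condition ω = v/R makes the rotational term ½I(v/R)² = ½kMv², so KE_total = ½(1+k)Mv² = Mv².
All of this converts to potential energy at the highest point: Mv₀² = Mgh.
Thus h = (1+k)v₀²/(2g) = 2 × 9.56² / (2 × 9.81) ≈ 9.32 m.

h ≈ 9.32 m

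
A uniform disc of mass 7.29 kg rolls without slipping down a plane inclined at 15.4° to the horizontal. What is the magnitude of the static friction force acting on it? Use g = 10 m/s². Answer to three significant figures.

The moment of inertia is (1/2)MR², giving k ≡ I/(MR²) = 0.5.
Along the incline Mg sinθ − f = Ma, and torque about the center fR = Iα = kMR²(a/R) gives f = kMa.
Combining, a = g sinθ/(1+k) and f = kMa = kMg sinθ/(1+k).
f = 0.5 × 7.29 × 10 × sin15.4° / 1.5 ≈ 6.45 N.

f ≈ 6.45 N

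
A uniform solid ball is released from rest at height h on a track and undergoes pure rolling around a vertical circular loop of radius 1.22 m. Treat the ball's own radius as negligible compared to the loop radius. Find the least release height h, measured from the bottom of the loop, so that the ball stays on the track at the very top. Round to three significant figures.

h_min ≈ 3.29 m

The moment of inertia is (2/5)MR², giving k ≡ I/(MR²) = 0.4.
At the top, contact is just lost when gravity alone supplies the centripetal force: Mg = Mv_top²/r, i.e. v_top² = gr.
With ω = v/R, the kinetic energy at speed v is ½(1+k)Mv² = (7/10)Mv².
Energy conservation from release (height h) to the top (height 2r): Mgh = Mg(2r) + (7/10)M·gr.
Thus h_min = 2r + (1+k)r/2 = r(2 + 1.4/2) = 1.22 × 2.7 ≈ 3.29 m.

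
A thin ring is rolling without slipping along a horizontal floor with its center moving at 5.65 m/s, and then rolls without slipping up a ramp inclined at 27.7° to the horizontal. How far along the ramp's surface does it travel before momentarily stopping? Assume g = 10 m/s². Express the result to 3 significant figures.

The moment of inertia is MR², giving k ≡ I/(MR²) = 1.
Rolling without slipping gives ω = v/R, so the total kinetic energy is ½Mv² + ½Iω² = ½(1+k)Mv² = Mv².
Setting this equal to Mgh gives the vertical rise h = (1+k)v₀²/(2g) = 2×5.65²/(2×10) = 3.192 m.
The distance along the slope is d = h/sinθ = 3.192/sin27.7° ≈ 6.87 m.

d ≈ 6.87 m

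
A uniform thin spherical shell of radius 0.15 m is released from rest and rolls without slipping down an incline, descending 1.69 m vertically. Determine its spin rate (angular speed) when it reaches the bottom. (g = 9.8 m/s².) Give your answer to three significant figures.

With I = (2/3)MR², the ratio k = I/(MR²) is 2/3.
Pure rolling means v = ωR; then KE = ½Mv² + ½I(v/R)² = ½(1+k)Mv² = (5/6)Mv².
Energy conservation Mgh = ½(1+k)Mv² gives v = √(2gh/(1+k)) = √(2 × 9.8 × 1.69 / 1.667) = 4.458 m/s.
Then ω = v/R = 4.458 / 0.15 ≈ 29.7 rad/s.

ω ≈ 29.7 rad/s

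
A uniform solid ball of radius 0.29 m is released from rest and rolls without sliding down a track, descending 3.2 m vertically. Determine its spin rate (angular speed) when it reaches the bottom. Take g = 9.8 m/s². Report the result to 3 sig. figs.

ω ≈ 23.1 rad/s

With I = (2/5)MR², the ratio k = I/(MR²) is 0.4.
Pure rolling means v = ωR; then KE = ½Mv² + ½I(v/R)² = ½(1+k)Mv² = (7/10)Mv².
Energy conservation Mgh = ½(1+k)Mv² gives v = √(2gh/(1+k)) = √(2 × 9.8 × 3.2 / 1.4) = 6.693 m/s.
Then ω = v/R = 6.693 / 0.29 ≈ 23.1 rad/s.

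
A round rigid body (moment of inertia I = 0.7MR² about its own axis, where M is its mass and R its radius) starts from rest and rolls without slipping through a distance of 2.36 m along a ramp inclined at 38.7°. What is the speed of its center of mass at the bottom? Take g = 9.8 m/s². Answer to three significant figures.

v ≈ 4.12 m/s

For this body I = 0.7MR², i.e. k = I/(MR²) = 0.7.
Rolling without slipping gives ω = v/R, so the total kinetic energy is ½Mv² + ½Iω² = ½(1+k)Mv² = (17/20)Mv².
The vertical drop is h = L sinθ = 2.36 × sin38.7° = 1.476 m.
Energy conservation: Mgh = (17/20)Mv², so v = √(2gh/(1+k)) = √(2 × 9.8 × 1.476 / 1.7) ≈ 4.12 m/s.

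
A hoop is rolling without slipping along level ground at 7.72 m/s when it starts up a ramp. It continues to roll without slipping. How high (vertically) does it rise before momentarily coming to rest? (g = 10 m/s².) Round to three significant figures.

h ≈ 5.96 m

For this body I = MR², i.e. k = I/(MR²) = 1.
Rolling without slipping gives ω = v/R, so the total kinetic energy is ½Mv² + ½Iω² = ½(1+k)Mv² = Mv².
All of this converts to potential energy at the highest point: Mv₀² = Mgh.
Thus h = (1+k)v₀²/(2g) = 2 × 7.72² / (2 × 10) ≈ 5.96 m.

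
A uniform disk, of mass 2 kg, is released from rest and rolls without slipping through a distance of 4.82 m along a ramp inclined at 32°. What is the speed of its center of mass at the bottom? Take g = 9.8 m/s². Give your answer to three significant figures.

Here I = (1/2)MR², so the shape factor k = I/(MR²) = 0.5.
Pure rolling means v = ωR; then KE = ½Mv² + ½I(v/R)² = ½(1+k)Mv² = (3/4)Mv².
The vertical drop is h = L sinθ = 4.82 × sin32° = 2.554 m.
Setting Mgh = (3/4)Mv² gives v = √(2gh/(1+k)) = √(2·9.8·2.554/1.5) ≈ 5.78 m/s.

v ≈ 5.78 m/s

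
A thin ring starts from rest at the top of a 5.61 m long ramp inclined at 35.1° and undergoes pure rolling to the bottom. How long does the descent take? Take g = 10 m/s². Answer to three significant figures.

t ≈ 1.98 s

With I = MR², the ratio k = I/(MR²) is 1.
Along the incline Mg sinθ − f = Ma, and torque about the center fR = Iα = kMR²(a/R) gives f = kMa.
Hence a = g sinθ/(1+k) = 10×sin35.1°/2 = 2.875 m/s².
With constant a from rest, t = √(2L/a) = √(2·5.61/2.875) ≈ 1.98 s.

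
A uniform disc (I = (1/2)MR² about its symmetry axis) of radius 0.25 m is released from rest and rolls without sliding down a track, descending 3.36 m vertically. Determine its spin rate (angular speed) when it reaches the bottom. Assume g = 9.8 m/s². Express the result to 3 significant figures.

ω ≈ 26.5 rad/s

For this body I = (1/2)MR², i.e. k = I/(MR²) = 0.5.
The rolling condition ω = v/R makes the rotational term ½I(v/R)² = ½kMv², so KE_total = ½(1+k)Mv² = (3/4)Mv².
Energy conservation Mgh = ½(1+k)Mv² gives v = √(2gh/(1+k)) = √(2 × 9.8 × 3.36 / 1.5) = 6.626 m/s.
Then ω = v/R = 6.626 / 0.25 ≈ 26.5 rad/s.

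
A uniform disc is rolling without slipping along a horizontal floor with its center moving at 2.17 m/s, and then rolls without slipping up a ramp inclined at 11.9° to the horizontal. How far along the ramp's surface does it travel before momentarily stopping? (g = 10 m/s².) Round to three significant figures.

For this body I = (1/2)MR², i.e. k = I/(MR²) = 0.5.
Since it rolls without slipping, ω = v/R and KE = ½Mv² + ½Iω² = ½(1+k)Mv² = (3/4)Mv².
Setting this equal to Mgh gives the vertical rise h = (1+k)v₀²/(2g) = 1.5×2.17²/(2×10) = 0.3532 m.
Along the incline, d = h/sinθ = 0.3532/sin11.9° ≈ 1.71 m.

d ≈ 1.71 m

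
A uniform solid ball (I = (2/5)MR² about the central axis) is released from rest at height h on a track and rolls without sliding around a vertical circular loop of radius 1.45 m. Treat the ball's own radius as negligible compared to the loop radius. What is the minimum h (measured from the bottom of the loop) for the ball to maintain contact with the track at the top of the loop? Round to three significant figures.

With I = (2/5)MR², the ratio k = I/(MR²) is 0.4.
At the top, contact is just lost when gravity alone supplies the centripetal force: Mg = Mv_top²/r, i.e. v_top² = gr.
With ω = v/R, the kinetic energy at speed v is ½(1+k)Mv² = (7/10)Mv².
Energy conservation from release (height h) to the top (height 2r): Mgh = Mg(2r) + (7/10)M·gr.
Thus h_min = 2r + (1+k)r/2 = r(2 + 1.4/2) = 1.45 × 2.7 ≈ 3.92 m.

h_min ≈ 3.92 m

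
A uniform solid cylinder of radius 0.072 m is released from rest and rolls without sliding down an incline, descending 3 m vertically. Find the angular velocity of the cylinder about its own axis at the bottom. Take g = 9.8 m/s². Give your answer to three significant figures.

The moment of inertia is (1/2)MR², giving k ≡ I/(MR²) = 0.5.
Since it rolls without slipping, ω = v/R and KE = ½Mv² + ½Iω² = ½(1+k)Mv² = (3/4)Mv².
Energy conservation Mgh = ½(1+k)Mv² gives v = √(2gh/(1+k)) = √(2 × 9.8 × 3 / 1.5) = 6.261 m/s.
The angular speed follows from ω = v/R = 6.261/0.072 ≈ 87.0 rad/s.

ω ≈ 87.0 rad/s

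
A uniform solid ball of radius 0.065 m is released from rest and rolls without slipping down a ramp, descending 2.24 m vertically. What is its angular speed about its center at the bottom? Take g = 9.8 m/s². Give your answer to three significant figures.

The moment of inertia is (2/5)MR², giving k ≡ I/(MR²) = 0.4.
Pure rolling means v = ωR; then KE = ½Mv² + ½I(v/R)² = ½(1+k)Mv² = (7/10)Mv².
Energy conservation Mgh = ½(1+k)Mv² gives v = √(2gh/(1+k)) = √(2 × 9.8 × 2.24 / 1.4) = 5.6 m/s.
Then ω = v/R = 5.6 / 0.065 ≈ 86.2 rad/s.

ω ≈ 86.2 rad/s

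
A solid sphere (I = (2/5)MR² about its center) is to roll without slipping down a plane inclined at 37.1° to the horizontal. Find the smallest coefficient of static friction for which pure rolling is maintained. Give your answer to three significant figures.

Here I = (2/5)MR², so the shape factor k = I/(MR²) = 0.4.
Newton's second law down the slope: Mg sinθ − f = Ma. The torque equation fR = Iα (with α = a/R) gives f = kMa.
These give a = g sinθ/(1+k) and the required friction f = kMg sinθ/(1+k).
The normal force is N = Mg cosθ, so μ_min = f/N = k tanθ/(1+k).
μ_min = 0.4 × tan37.1° / 1.4 ≈ 0.216.

μ_min ≈ 0.216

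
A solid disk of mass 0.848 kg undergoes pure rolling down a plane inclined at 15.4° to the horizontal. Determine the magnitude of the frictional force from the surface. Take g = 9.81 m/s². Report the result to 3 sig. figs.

f ≈ 0.736 N

For this body I = (1/2)MR², i.e. k = I/(MR²) = 0.5.
Newton's second law down the slope: Mg sinθ − f = Ma. The torque equation fR = Iα (with α = a/R) gives f = kMa.
Combining, a = g sinθ/(1+k) and f = kMa = kMg sinθ/(1+k).
f = 0.5 × 0.848 × 9.81 × sin15.4° / 1.5 ≈ 0.736 N.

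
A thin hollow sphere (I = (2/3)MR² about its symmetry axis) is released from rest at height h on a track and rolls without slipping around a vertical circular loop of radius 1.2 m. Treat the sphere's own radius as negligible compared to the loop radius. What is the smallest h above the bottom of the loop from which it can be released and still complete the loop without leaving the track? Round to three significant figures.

h_min ≈ 3.40 m

The moment of inertia is (2/3)MR², giving k ≡ I/(MR²) = 2/3.
At the top, contact is just lost when gravity alone supplies the centripetal force: Mg = Mv_top²/r, i.e. v_top² = gr.
With ω = v/R, the kinetic energy at speed v is ½(1+k)Mv² = (5/6)Mv².
Energy conservation from release (height h) to the top (height 2r): Mgh = Mg(2r) + (5/6)M·gr.
Thus h_min = 2r + (1+k)r/2 = r(2 + 1.667/2) = 1.2 × 2.833 ≈ 3.40 m.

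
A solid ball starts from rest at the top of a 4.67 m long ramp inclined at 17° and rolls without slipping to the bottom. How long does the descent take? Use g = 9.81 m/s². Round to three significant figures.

t ≈ 2.14 s

For this body I = (2/5)MR², i.e. k = I/(MR²) = 0.4.
Newton's second law down the slope: Mg sinθ − f = Ma. The torque equation fR = Iα (with α = a/R) gives f = kMa.
Hence a = g sinθ/(1+k) = 9.81×sin17°/1.4 = 2.049 m/s².
Starting from rest, L = ½at², so t = √(2L/a) = √(2×4.67/2.049) ≈ 2.14 s.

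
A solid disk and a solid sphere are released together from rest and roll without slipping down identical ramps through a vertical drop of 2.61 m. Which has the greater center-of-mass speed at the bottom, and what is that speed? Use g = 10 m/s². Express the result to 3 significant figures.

the solid sphere, at v ≈ 6.11 m/s

For rolling without slipping, Mgh = ½(1+k)Mv² where k = I/(MR²), so v = √(2gh/(1+k)).
Solid disk: k = 0.5, giving v = √(2×10×2.61/1.5) = 5.899 m/s.
Solid sphere: k = 0.4, giving v = √(2×10×2.61/1.4) = 6.106 m/s.
The smaller k wins: the solid sphere, at ≈ 6.11 m/s.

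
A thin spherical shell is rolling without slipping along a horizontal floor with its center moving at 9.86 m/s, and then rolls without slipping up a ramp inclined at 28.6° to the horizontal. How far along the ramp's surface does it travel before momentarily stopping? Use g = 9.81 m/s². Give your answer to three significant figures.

Here I = (2/3)MR², so the shape factor k = I/(MR²) = 2/3.
Since it rolls without slipping, ω = v/R and KE = ½Mv² + ½Iω² = ½(1+k)Mv² = (5/6)Mv².
Setting this equal to Mgh gives the vertical rise h = (1+k)v₀²/(2g) = 1.667×9.86²/(2×9.81) = 8.259 m.
Along the incline, d = h/sinθ = 8.259/sin28.6° ≈ 17.3 m.

d ≈ 17.3 m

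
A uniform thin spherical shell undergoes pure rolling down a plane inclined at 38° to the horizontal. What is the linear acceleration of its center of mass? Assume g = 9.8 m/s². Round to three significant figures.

The moment of inertia is (2/3)MR², giving k ≡ I/(MR²) = 2/3.
Along the incline Mg sinθ − f = Ma, and torque about the center fR = Iα = kMR²(a/R) gives f = kMa.
Eliminating f: Mg sinθ = (1+k)Ma, so a = g sinθ/(1+k) = 9.8 × sin38° / 1.667 ≈ 3.62 m/s².

a ≈ 3.62 m/s²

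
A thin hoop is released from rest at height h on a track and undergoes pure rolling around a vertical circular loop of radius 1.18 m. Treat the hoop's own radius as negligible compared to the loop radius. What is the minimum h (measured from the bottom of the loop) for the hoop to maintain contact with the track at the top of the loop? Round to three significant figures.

h_min ≈ 3.54 m

For this body I = MR², i.e. k = I/(MR²) = 1.
At the top, contact is just lost when gravity alone supplies the centripetal force: Mg = Mv_top²/r, i.e. v_top² = gr.
With ω = v/R, the kinetic energy at speed v is ½(1+k)Mv² = Mv².
Energy conservation from release (height h) to the top (height 2r): Mgh = Mg(2r) + M·gr.
Thus h_min = 2r + (1+k)r/2 = r(2 + 2/2) = 1.18 × 3 ≈ 3.54 m.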